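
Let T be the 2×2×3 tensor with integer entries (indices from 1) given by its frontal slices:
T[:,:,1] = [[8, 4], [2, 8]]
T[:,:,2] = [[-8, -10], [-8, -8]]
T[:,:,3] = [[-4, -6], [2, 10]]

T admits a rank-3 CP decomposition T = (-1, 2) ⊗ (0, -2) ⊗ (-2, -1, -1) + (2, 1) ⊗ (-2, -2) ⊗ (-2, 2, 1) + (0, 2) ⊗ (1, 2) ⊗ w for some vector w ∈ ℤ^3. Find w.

w = (-1, -2, 2)

Subtract the known terms from T to get the rank-1 residual R = (0, 2) ⊗ (1, 2) ⊗ w, so R[i,j,k] = a[i]·b[j]·w[k]. Pick indices with nonzero a[2]·b[1] = (2)·(1) = 2. Only the fibre through (2,1,·) is needed: R[2,1,:] = T[2,1,:] − Σₗ aₗ[2]bₗ[1]cₗ = [2, -8, 2] − (2)·(0)·(-2, -1, -1) − (1)·(-2)·(-2, 2, 1) = [-2, -4, 4]. Then w[k] = R[2,1,k] / 2 for each k, giving w = [-2, -4, 4] / 2 = (-1, -2, 2).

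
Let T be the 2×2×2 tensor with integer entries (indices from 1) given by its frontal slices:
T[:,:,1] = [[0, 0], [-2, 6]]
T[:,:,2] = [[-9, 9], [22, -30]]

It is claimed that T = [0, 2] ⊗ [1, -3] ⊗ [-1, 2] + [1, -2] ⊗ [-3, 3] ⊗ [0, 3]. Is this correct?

Yes

Reconstruct entrywise from the claimed factors. For example, T[2,1,2] = 22 and Σₗ aₗ[2]bₗ[1]cₗ[2] = (2)·(1)·(2) + (-2)·(-3)·(3) = 22; checking all 8 entries, every one matches. The claim holds.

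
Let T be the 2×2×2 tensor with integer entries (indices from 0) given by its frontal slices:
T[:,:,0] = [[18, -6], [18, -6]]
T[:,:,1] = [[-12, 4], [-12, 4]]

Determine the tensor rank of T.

1

Lower bound: T ≠ 0 (e.g. T[0,0,0] = 18), so rank(T) ≥ 1.
Upper bound: if T = a ⊗ b ⊗ c then every fibre of T is a multiple of the corresponding factor, so read the factors off the fibres through the nonzero entry T[0,0,0] = 18.
The mode-1 fibre T[:,0,0] = [18, 18] gives a = [1, 1] (primitive direction); the mode-2 fibre T[0,:,0] = [18, -6] gives b = [3, -1]; then c[k] = T[0,0,k] / (a[0]·b[0]) = [18, -12] / 3 = [6, -4].
Expanding [1, 1] ⊗ [3, -1] ⊗ [6, -4] reproduces all 8 entries of T, so T = [1, 1] ⊗ [3, -1] ⊗ [6, -4] and rank(T) ≤ 1.
These bounds meet, so rank(T) = 1.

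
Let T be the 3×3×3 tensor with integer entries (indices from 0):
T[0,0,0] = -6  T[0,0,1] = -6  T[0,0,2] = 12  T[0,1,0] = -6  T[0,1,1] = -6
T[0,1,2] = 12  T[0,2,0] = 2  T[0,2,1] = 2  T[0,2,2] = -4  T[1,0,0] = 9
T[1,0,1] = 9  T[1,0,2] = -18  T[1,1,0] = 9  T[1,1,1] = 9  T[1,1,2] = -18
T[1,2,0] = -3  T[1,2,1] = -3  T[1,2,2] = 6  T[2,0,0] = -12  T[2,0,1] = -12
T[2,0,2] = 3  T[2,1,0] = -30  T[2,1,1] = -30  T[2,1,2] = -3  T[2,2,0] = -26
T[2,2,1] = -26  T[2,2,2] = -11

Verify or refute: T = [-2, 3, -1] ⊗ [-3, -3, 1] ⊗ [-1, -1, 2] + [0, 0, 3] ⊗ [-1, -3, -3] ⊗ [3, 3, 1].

Yes

Reconstruct entrywise from the claimed factors. For example, T[1,1,2] = -18 and Σₗ aₗ[1]bₗ[1]cₗ[2] = (3)·(-3)·(2) + (0)·(-3)·(1) = -18; checking all 27 entries, every one matches. The claim holds.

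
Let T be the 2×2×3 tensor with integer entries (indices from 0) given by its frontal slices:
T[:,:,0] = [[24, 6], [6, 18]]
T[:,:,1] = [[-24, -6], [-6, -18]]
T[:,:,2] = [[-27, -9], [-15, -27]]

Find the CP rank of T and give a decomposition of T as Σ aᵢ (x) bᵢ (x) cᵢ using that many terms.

Lower bound: the mode-1 unfolding of T (rows indexed by i, columns by (j,k) = (0,0), (0,1), (0,2), (1,0), (1,1), (1,2)) is [[24, -24, -27, 6, -6, -9], [6, -6, -15, 18, -18, -27]].
There the 2×2 minor on rows i ∈ {0, 1}, columns (j,k) ∈ {(0,0), (0,2)} is det [[24, -27], [6, -15]] = -198 ≠ 0, so this unfolding has rank ≥ 2; CP rank is at least every unfolding rank, so rank(T) ≥ 2. (Unfolding ranks only ever bound the CP rank from below — rank(T) can be strictly larger than all of them — so the matching upper bound has to come from an explicit 2-term decomposition.)
Upper bound — finding two terms. Write S_k = T[:,:,k] for the frontal slices: S₀ = [[24, 6], [6, 18]], S₁ = [[-24, -6], [-6, -18]], S₂ = [[-27, -9], [-15, -27]].
If T = a₁ (x) b₁ (x) c₁ + a₂ (x) b₂ (x) c₂ then each S_k = c₁[k]·a₁b₁ᵀ + c₂[k]·a₂b₂ᵀ. S₀ and S₂ are linearly independent, so a₁b₁ᵀ and a₂b₂ᵀ must span the same plane of matrices: they are the rank-1 matrices of the form x·S₀ + y·S₂.
det(x·S₀ + y·S₂) is 396·x² − 990·xy + 594·y² = 198·(2·x − 3·y)(x − y), vanishing at (x:y) = (3:2) and (1:1).
M₁ = 3·S₀ + 2·S₂ = [[18, 0], [-12, 0]] = 6·[3, -2][1, 0]ᵀ and M₂ = S₀ + S₂ = [[-3, -3], [-9, -9]] = (-3)·[1, 3][1, 1]ᵀ, so take a₁ = [3, -2], b₁ = [1, 0], a₂ = [1, 3], b₂ = [1, 1].
Each slice is an integer combination of E₁ = a₁b₁ᵀ and E₂ = a₂b₂ᵀ: S₀ = 6·E₁ + 6·E₂, S₁ = −6·E₁ − 6·E₂, S₂ = −6·E₁ − 9·E₂; reading off coefficients, c₁ = [6, -6, -6] and c₂ = [6, -6, -9].
Hence T = [3, -2] (x) [1, 0] (x) [6, -6, -6] + [1, 3] (x) [1, 1] (x) [6, -6, -9], so rank(T) ≤ 2.
These bounds meet, so rank(T) = 2.

rank(T) = 2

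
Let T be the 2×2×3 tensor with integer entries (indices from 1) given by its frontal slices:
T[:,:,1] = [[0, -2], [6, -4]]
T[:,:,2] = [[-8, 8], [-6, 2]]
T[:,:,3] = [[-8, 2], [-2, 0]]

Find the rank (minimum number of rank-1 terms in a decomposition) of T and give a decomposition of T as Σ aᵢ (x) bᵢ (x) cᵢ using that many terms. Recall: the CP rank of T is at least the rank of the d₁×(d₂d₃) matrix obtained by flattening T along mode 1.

Lower bound: the mode-3 unfolding of T (rows indexed by k, columns by (i,j) = (1,1), (1,2), (2,1), (2,2)) is [[0, -2, 6, -4], [-8, 8, -6, 2], [-8, 2, -2, 0]].
There the 3×3 minor on rows k ∈ {1, 2, 3}, columns (i,j) ∈ {(1,1), (1,2), (2,1)} is det [[0, -2, 6], [-8, 8, -6], [-8, 2, -2]] = 224 ≠ 0, so this unfolding has rank ≥ 3; CP rank is at least every unfolding rank, so rank(T) ≥ 3. (This is only a lower bound: in general the CP rank may exceed every unfolding rank, so we still need to exhibit 3 rank-1 terms summing to T.)
Upper bound: T is a sum of 3 rank-1 terms, T = [1, -1] (x) [1, -1] (x) [-2, -2, -2] + [1, 0] (x) [1, 1] (x) [-2, 2, -2] + [1, 1] (x) [2, -1] (x) [2, -4, -2] (written with every a and b primitive with positive leading entry and the scale carried by c; CP decompositions are not unique, and this one is verified by expanding entrywise), so rank(T) ≤ 3.
These bounds meet, so rank(T) = 3.

rank(T) = 3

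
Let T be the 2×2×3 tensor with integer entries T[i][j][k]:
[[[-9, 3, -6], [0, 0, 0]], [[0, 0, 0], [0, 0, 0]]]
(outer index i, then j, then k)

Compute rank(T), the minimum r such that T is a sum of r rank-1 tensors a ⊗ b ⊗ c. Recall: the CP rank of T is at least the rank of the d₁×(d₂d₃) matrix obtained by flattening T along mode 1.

1

Lower bound: T ≠ 0 (e.g. T[0,0,0] = -9), so rank(T) ≥ 1.
Upper bound: if T = a ⊗ b ⊗ c then every fibre of T is a multiple of the corresponding factor, so read the factors off the fibres through the nonzero entry T[0,0,0] = -9.
The mode-1 fibre T[:,0,0] = [-9, 0] gives a = (1, 0) (primitive direction); the mode-2 fibre T[0,:,0] = [-9, 0] gives b = (1, 0); then c[k] = T[0,0,k] / (a[0]·b[0]) = [-9, 3, -6] / 1 = (-9, 3, -6).
Expanding (1, 0) ⊗ (1, 0) ⊗ (-9, 3, -6) reproduces all 12 entries of T, so T = (1, 0) ⊗ (1, 0) ⊗ (-9, 3, -6) and rank(T) ≤ 1.
These bounds meet, so rank(T) = 1.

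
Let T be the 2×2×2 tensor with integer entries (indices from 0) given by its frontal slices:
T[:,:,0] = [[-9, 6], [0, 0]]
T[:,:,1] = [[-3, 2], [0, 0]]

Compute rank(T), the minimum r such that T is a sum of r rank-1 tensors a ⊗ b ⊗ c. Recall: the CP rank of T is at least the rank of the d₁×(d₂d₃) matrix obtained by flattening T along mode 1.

1

Lower bound: T ≠ 0 (e.g. T[0,0,0] = -9), so rank(T) ≥ 1.
Upper bound: if T = a ⊗ b ⊗ c then every fibre of T is a multiple of the corresponding factor, so read the factors off the fibres through the nonzero entry T[0,0,0] = -9.
The mode-1 fibre T[:,0,0] = [-9, 0] gives a = (1, 0) (primitive direction); the mode-2 fibre T[0,:,0] = [-9, 6] gives b = (3, -2); then c[k] = T[0,0,k] / (a[0]·b[0]) = [-9, -3] / 3 = (-3, -1).
Expanding (1, 0) ⊗ (3, -2) ⊗ (-3, -1) reproduces all 8 entries of T, so T = (1, 0) ⊗ (3, -2) ⊗ (-3, -1) and rank(T) ≤ 1.
These bounds meet, so rank(T) = 1.
Check entry T[0,1,1] = 2: (1)·(-2)·(-1) = 2.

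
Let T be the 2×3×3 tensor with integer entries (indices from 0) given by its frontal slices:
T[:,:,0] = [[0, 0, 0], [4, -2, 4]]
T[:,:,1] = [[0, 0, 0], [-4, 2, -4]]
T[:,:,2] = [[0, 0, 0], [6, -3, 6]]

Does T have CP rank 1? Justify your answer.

If T = a (x) b (x) c then every fibre of T is a multiple of the corresponding factor, so read the factors off the fibres through the nonzero entry T[1,0,0] = 4.
The mode-1 fibre T[:,0,0] = [0, 4] gives a = [0, 1] (primitive direction); the mode-2 fibre T[1,:,0] = [4, -2, 4] gives b = [2, -1, 2]; then c[k] = T[1,0,k] / (a[1]·b[0]) = [4, -4, 6] / 2 = [2, -2, 3].
Expanding [0, 1] (x) [2, -1, 2] (x) [2, -2, 3] reproduces all 18 entries of T, so T = [0, 1] (x) [2, -1, 2] (x) [2, -2, 3] and rank(T) ≤ 1.
Equivalently every frontal slice T[:,:,k] is c[k] times the rank-1 matrix [0, 1] (x) [2, -1, 2]. So T has rank 1 (it is nonzero).

Yes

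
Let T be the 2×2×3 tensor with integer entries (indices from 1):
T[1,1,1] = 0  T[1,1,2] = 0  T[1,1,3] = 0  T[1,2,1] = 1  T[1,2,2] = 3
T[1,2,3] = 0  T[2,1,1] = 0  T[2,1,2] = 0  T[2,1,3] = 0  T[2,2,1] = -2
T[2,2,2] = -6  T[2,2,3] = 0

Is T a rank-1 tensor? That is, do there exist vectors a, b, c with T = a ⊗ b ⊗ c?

If T = a ⊗ b ⊗ c then every fibre of T is a multiple of the corresponding factor, so read the factors off the fibres through the nonzero entry T[1,2,1] = 1.
The mode-1 fibre T[:,2,1] = [1, -2] gives a = [1, -2] (primitive direction); the mode-2 fibre T[1,:,1] = [0, 1] gives b = [0, 1]; then c[k] = T[1,2,k] / (a[1]·b[2]) = [1, 3, 0] / 1 = [1, 3, 0].
Expanding [1, -2] ⊗ [0, 1] ⊗ [1, 3, 0] reproduces all 12 entries of T, so T = [1, -2] ⊗ [0, 1] ⊗ [1, 3, 0] and rank(T) ≤ 1.
Equivalently every frontal slice T[:,:,k] is c[k] times the rank-1 matrix [1, -2] ⊗ [0, 1]. So T has rank 1 (it is nonzero).

Yes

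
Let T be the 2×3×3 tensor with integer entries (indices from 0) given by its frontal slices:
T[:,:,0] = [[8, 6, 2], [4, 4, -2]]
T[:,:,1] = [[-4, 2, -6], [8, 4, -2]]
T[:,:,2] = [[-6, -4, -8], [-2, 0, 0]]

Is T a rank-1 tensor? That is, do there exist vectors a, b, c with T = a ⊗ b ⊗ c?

The mode-2 unfolding of T (rows indexed by j, columns by (i,k) = (0,0), (0,1), (0,2), (1,0), (1,1), (1,2)) is [[8, -4, -6, 4, 8, -2], [6, 2, -4, 4, 4, 0], [2, -6, -8, -2, -2, 0]].
There the 3×3 minor on rows j ∈ {0, 1, 2}, columns (i,k) ∈ {(0,0), (0,1), (0,2)} is det [[8, -4, -6], [6, 2, -4], [2, -6, -8]] = -240 ≠ 0, so this unfolding has rank ≥ 3; CP rank is at least every unfolding rank, so rank(T) ≥ 3.
In particular rank(T) ≥ 3 > 1, so T is not rank-1.

No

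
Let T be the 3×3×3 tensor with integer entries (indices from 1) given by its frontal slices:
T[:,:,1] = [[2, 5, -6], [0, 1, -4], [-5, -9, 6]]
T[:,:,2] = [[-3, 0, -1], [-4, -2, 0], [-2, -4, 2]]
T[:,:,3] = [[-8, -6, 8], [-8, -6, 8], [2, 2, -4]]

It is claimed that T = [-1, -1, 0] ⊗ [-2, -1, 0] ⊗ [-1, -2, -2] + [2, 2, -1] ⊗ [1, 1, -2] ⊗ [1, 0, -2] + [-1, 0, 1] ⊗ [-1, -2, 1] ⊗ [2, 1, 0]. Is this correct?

Reconstruct entry (3,1,1) from the claimed factors: Σₗ aₗ[3]bₗ[1]cₗ[1] = (0)·(-2)·(-1) + (-1)·(1)·(1) + (1)·(-1)·(2) = -3, but T[3,1,1] = -5. The claim is false.

No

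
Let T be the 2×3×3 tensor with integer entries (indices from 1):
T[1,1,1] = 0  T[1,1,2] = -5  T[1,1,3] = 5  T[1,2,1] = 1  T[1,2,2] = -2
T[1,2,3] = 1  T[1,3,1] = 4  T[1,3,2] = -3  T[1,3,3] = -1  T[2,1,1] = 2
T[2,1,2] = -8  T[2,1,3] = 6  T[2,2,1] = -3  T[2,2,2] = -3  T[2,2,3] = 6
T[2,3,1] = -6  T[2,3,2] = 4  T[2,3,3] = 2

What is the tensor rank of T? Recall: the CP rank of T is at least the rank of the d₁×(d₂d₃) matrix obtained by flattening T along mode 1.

Lower bound: the mode-2 unfolding of T (rows indexed by j, columns by (i,k) = (1,1), (1,2), (1,3), (2,1), (2,2), (2,3)) is [[0, -5, 5, 2, -8, 6], [1, -2, 1, -3, -3, 6], [4, -3, -1, -6, 4, 2]].
There the 3×3 minor on rows j ∈ {1, 2, 3}, columns (i,k) ∈ {(1,1), (1,2), (2,1)} is det [[0, -5, 2], [1, -2, -3], [4, -3, -6]] = 40 ≠ 0, so this unfolding has rank ≥ 3; CP rank is at least every unfolding rank, so rank(T) ≥ 3. (This is only a lower bound: in general the CP rank may exceed every unfolding rank, so we still need to exhibit 3 rank-1 terms summing to T.)
Upper bound: T is a sum of 3 rank-1 terms, T = [1, -2] ⊗ [1, -1, -1] ⊗ [-2, 1, 1] + [1, -1] ⊗ [2, -1, 2] ⊗ [1, -1, 0] + [1, 2] ⊗ [2, 1, 0] ⊗ [0, -2, 2] (written with every a and b primitive with positive leading entry and the scale carried by c; CP decompositions are not unique, and this one is verified by expanding entrywise), so rank(T) ≤ 3.
These bounds meet, so rank(T) = 3.

3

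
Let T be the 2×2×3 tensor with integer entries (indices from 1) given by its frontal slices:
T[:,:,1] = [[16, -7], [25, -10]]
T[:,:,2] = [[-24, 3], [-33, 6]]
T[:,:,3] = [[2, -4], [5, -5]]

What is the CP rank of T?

Lower bound: the mode-2 unfolding of T (rows indexed by j, columns by (i,k) = (1,1), (1,2), (1,3), (2,1), (2,2), (2,3)) is [[16, -24, 2, 25, -33, 5], [-7, 3, -4, -10, 6, -5]].
There the 2×2 minor on rows j ∈ {1, 2}, columns (i,k) ∈ {(1,1), (1,2)} is det [[16, -24], [-7, 3]] = -120 ≠ 0, so this unfolding has rank ≥ 2; CP rank is at least every unfolding rank, so rank(T) ≥ 2. (Flattening ranks never certify an upper bound on CP rank; for that we must actually write T with 2 rank-1 terms.)
Upper bound — finding two terms. Write S_k = T[:,:,k] for the frontal slices: S₁ = [[16, -7], [25, -10]], S₂ = [[-24, 3], [-33, 6]], S₃ = [[2, -4], [5, -5]].
If T = a₁ ⊗ b₁ ⊗ c₁ + a₂ ⊗ b₂ ⊗ c₂ then each S_k = c₁[k]·a₁b₁ᵀ + c₂[k]·a₂b₂ᵀ. S₁ and S₂ are linearly independent, so a₁b₁ᵀ and a₂b₂ᵀ must span the same plane of matrices: they are the rank-1 matrices of the form x·S₁ + y·S₂.
det(x·S₁ + y·S₂) is 15·x² + 30·xy − 45·y² = 15·(x + 3·y)(x − y), vanishing at (x:y) = (3:-1) and (1:1).
M₁ = 3·S₁ − S₂ = [[72, -24], [108, -36]] = 12·[2, 3][3, -1]ᵀ and M₂ = S₁ + S₂ = [[-8, -4], [-8, -4]] = (-4)·[1, 1][2, 1]ᵀ, so take a₁ = [2, 3], b₁ = [3, -1], a₂ = [1, 1], b₂ = [2, 1].
Each slice is an integer combination of E₁ = a₁b₁ᵀ and E₂ = a₂b₂ᵀ: S₁ = 3·E₁ − E₂, S₂ = −3·E₁ − 3·E₂, S₃ = E₁ − 2·E₂; reading off coefficients, c₁ = [3, -3, 1] and c₂ = [-1, -3, -2].
Hence T = [2, 3] ⊗ [3, -1] ⊗ [3, -3, 1] + [1, 1] ⊗ [2, 1] ⊗ [-1, -3, -2], so rank(T) ≤ 2.
These bounds meet, so rank(T) = 2.

2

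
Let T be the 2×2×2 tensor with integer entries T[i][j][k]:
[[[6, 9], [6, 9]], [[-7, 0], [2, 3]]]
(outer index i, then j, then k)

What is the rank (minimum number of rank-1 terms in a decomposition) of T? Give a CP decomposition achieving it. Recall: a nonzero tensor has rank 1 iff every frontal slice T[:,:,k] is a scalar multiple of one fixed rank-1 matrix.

Lower bound: the mode-1 unfolding of T (rows indexed by i, columns by (j,k) = (0,0), (0,1), (1,0), (1,1)) is [[6, 9, 6, 9], [-7, 0, 2, 3]].
There the 2×2 minor on rows i ∈ {0, 1}, columns (j,k) ∈ {(0,0), (0,1)} is det [[6, 9], [-7, 0]] = 63 ≠ 0, so this unfolding has rank ≥ 2; CP rank is at least every unfolding rank, so rank(T) ≥ 2. (Flattening ranks never certify an upper bound on CP rank; for that we must actually write T with 2 rank-1 terms.)
Upper bound — finding two terms. Write S_k = T[:,:,k] for the frontal slices: S₀ = [[6, 6], [-7, 2]], S₁ = [[9, 9], [0, 3]].
If T = a₁ (x) b₁ (x) c₁ + a₂ (x) b₂ (x) c₂ then each S_k = c₁[k]·a₁b₁ᵀ + c₂[k]·a₂b₂ᵀ. S₀ and S₁ are linearly independent, so a₁b₁ᵀ and a₂b₂ᵀ must span the same plane of matrices: they are the rank-1 matrices of the form x·S₀ + y·S₁.
det(x·S₀ + y·S₁) is 54·x² + 99·xy + 27·y² = 9·(2·x + 3·y)(3·x + y), vanishing at (x:y) = (3:-2) and (1:-3).
M₁ = 3·S₀ − 2·S₁ = [[0, 0], [-21, 0]] = (-21)·(0, 1)(1, 0)ᵀ and M₂ = S₀ − 3·S₁ = [[-21, -21], [-7, -7]] = (-7)·(3, 1)(1, 1)ᵀ, so take a₁ = (0, 1), b₁ = (1, 0), a₂ = (3, 1), b₂ = (1, 1).
Each slice is an integer combination of E₁ = a₁b₁ᵀ and E₂ = a₂b₂ᵀ: S₀ = −9·E₁ + 2·E₂, S₁ = −3·E₁ + 3·E₂; reading off coefficients, c₁ = (-9, -3) and c₂ = (2, 3).
Hence T = (0, 1) (x) (1, 0) (x) (-9, -3) + (3, 1) (x) (1, 1) (x) (2, 3), so rank(T) ≤ 2.
These bounds meet, so rank(T) = 2.
Check entry T[0,0,1] = 9: (0)·(1)·(-3) + (3)·(1)·(3) = 9.

rank(T) = 2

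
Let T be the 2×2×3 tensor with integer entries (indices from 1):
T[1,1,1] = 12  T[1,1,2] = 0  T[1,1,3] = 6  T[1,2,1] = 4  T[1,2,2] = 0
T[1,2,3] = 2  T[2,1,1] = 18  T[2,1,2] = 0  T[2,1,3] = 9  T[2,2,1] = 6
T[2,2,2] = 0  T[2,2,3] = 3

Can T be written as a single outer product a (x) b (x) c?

The mode-1 fibre T[:,1,1] = [12, 18] gives a = [2, 3] (primitive direction); the mode-2 fibre T[1,:,1] = [12, 4] gives b = [3, 1]; then c[k] = T[1,1,k] / (a[1]·b[1]) = [12, 0, 6] / 6 = [2, 0, 1].
Expanding [2, 3] (x) [3, 1] (x) [2, 0, 1] reproduces all 12 entries of T, so T = [2, 3] (x) [3, 1] (x) [2, 0, 1] and rank(T) ≤ 1.
Equivalently every frontal slice T[:,:,k] is c[k] times the rank-1 matrix [2, 3] (x) [3, 1]. So T has rank 1 (it is nonzero).

Yes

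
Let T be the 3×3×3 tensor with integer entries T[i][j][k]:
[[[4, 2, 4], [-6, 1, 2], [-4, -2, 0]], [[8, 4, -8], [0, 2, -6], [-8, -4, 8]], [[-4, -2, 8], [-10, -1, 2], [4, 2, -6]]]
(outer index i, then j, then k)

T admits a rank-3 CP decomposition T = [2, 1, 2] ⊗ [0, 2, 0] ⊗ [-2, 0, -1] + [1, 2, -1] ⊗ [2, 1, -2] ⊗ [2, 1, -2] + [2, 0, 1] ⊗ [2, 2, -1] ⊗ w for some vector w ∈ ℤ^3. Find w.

Subtract the known terms from T to get the rank-1 residual R = [2, 0, 1] ⊗ [2, 2, -1] ⊗ w, so R[i,j,k] = a[i]·b[j]·w[k]. Pick indices with nonzero a[0]·b[0] = (2)·(2) = 4. Only the fibre through (0,0,·) is needed: R[0,0,:] = T[0,0,:] − Σₗ aₗ[0]bₗ[0]cₗ = [4, 2, 4] − (2)·(0)·[-2, 0, -1] − (1)·(2)·[2, 1, -2] = [0, 0, 8]. Then w[k] = R[0,0,k] / 4 for each k, giving w = [0, 0, 8] / 4 = [0, 0, 2].

w = [0, 0, 2]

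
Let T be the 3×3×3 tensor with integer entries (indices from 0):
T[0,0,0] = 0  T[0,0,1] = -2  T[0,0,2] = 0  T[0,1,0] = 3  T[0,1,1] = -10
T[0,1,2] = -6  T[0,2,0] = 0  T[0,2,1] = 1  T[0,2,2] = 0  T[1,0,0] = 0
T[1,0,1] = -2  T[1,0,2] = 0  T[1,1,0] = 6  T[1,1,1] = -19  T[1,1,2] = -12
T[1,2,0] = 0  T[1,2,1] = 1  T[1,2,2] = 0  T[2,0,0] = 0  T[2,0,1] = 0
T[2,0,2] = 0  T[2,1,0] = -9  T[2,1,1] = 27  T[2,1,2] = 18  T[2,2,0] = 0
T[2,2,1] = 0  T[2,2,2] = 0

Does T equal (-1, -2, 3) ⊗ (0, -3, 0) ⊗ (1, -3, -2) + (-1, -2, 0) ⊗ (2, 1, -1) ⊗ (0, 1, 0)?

Reconstruct entry (1,0,1) from the claimed factors: Σₗ aₗ[1]bₗ[0]cₗ[1] = (-2)·(0)·(-3) + (-2)·(2)·(1) = -4, but T[1,0,1] = -2. The claim is false.

No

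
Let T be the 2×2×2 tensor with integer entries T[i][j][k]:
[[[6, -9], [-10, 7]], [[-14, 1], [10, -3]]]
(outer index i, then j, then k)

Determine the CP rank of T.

Lower bound: the mode-2 unfolding of T (rows indexed by j, columns by (i,k) = (0,0), (0,1), (1,0), (1,1)) is [[6, -9, -14, 1], [-10, 7, 10, -3]].
There the 2×2 minor on rows j ∈ {0, 1}, columns (i,k) ∈ {(0,0), (0,1)} is det [[6, -9], [-10, 7]] = -48 ≠ 0, so this unfolding has rank ≥ 2; CP rank is at least every unfolding rank, so rank(T) ≥ 2. (Flattening ranks never certify an upper bound on CP rank; for that we must actually write T with 2 rank-1 terms.)
Upper bound — finding two terms. Write S_k = T[:,:,k] for the frontal slices: S₀ = [[6, -10], [-14, 10]], S₁ = [[-9, 7], [1, -3]].
If T = a₁ ⊗ b₁ ⊗ c₁ + a₂ ⊗ b₂ ⊗ c₂ then each S_k = c₁[k]·a₁b₁ᵀ + c₂[k]·a₂b₂ᵀ. S₀ and S₁ are linearly independent, so a₁b₁ᵀ and a₂b₂ᵀ must span the same plane of matrices: they are the rank-1 matrices of the form x·S₀ + y·S₁.
det(x·S₀ + y·S₁) is −80·x² + 20·y² = (-20)·(2·x − y)(2·x + y), vanishing at (x:y) = (1:2) and (1:-2).
M₁ = S₀ + 2·S₁ = [[-12, 4], [-12, 4]] = (-4)·(1, 1)(3, -1)ᵀ and M₂ = S₀ − 2·S₁ = [[24, -24], [-16, 16]] = 8·(3, -2)(1, -1)ᵀ, so take a₁ = (1, 1), b₁ = (3, -1), a₂ = (3, -2), b₂ = (1, -1).
Each slice is an integer combination of E₁ = a₁b₁ᵀ and E₂ = a₂b₂ᵀ: S₀ = −2·E₁ + 4·E₂, S₁ = −E₁ − 2·E₂; reading off coefficients, c₁ = (-2, -1) and c₂ = (4, -2).
Hence T = (1, 1) ⊗ (3, -1) ⊗ (-2, -1) + (3, -2) ⊗ (1, -1) ⊗ (4, -2), so rank(T) ≤ 2.
These bounds meet, so rank(T) = 2.
Check entry T[1,1,0] = 10: (1)·(-1)·(-2) + (-2)·(-1)·(4) = 10.

2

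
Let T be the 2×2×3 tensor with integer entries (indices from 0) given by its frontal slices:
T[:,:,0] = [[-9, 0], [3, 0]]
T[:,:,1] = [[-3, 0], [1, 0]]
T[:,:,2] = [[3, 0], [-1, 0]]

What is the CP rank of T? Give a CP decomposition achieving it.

rank(T) = 1

Lower bound: T ≠ 0 (e.g. T[0,0,0] = -9), so rank(T) ≥ 1.
Upper bound: the mode-1 fibre T[:,0,0] = [-9, 3] gives a = (3, -1) (primitive direction); the mode-2 fibre T[0,:,0] = [-9, 0] gives b = (1, 0); then c[k] = T[0,0,k] / (a[0]·b[0]) = [-9, -3, 3] / 3 = (-3, -1, 1).
Expanding (3, -1) ⊗ (1, 0) ⊗ (-3, -1, 1) reproduces all 12 entries of T, so T = (3, -1) ⊗ (1, 0) ⊗ (-3, -1, 1) and rank(T) ≤ 1.
These bounds meet, so rank(T) = 1.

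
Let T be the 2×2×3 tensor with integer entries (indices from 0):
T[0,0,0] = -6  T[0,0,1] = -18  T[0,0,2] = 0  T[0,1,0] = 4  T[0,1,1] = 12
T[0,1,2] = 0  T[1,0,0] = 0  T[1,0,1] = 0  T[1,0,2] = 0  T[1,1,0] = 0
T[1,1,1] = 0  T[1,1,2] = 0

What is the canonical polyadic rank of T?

Lower bound: T ≠ 0 (e.g. T[0,0,0] = -6), so rank(T) ≥ 1.
Upper bound: the mode-1 fibre T[:,0,0] = [-6, 0] gives a = (1, 0) (primitive direction); the mode-2 fibre T[0,:,0] = [-6, 4] gives b = (3, -2); then c[k] = T[0,0,k] / (a[0]·b[0]) = [-6, -18, 0] / 3 = (-2, -6, 0).
Expanding (1, 0) ⊗ (3, -2) ⊗ (-2, -6, 0) reproduces all 12 entries of T, so T = (1, 0) ⊗ (3, -2) ⊗ (-2, -6, 0) and rank(T) ≤ 1.
These bounds meet, so rank(T) = 1.

1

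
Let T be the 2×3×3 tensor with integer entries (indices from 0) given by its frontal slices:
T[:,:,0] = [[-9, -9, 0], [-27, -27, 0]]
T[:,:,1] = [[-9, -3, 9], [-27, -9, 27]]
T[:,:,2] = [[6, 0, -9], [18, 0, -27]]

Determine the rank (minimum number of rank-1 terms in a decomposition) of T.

2

Lower bound: the mode-2 unfolding of T (rows indexed by j, columns by (i,k) = (0,0), (0,1), (0,2), (1,0), (1,1), (1,2)) is [[-9, -9, 6, -27, -27, 18], [-9, -3, 0, -27, -9, 0], [0, 9, -9, 0, 27, -27]].
There the 2×2 minor on rows j ∈ {0, 1}, columns (i,k) ∈ {(0,0), (0,1)} is det [[-9, -9], [-9, -3]] = -54 ≠ 0, so this unfolding has rank ≥ 2; CP rank is at least every unfolding rank, so rank(T) ≥ 2. (Flattening ranks never certify an upper bound on CP rank; for that we must actually write T with 2 rank-1 terms.)
Upper bound — finding two terms. Every mode-1 slice of T is a multiple of one matrix: T[i,:,:] = a[i]·M with a = [1, 3] and M = [[-9, -9, 6], [-9, -3, 0], [0, 9, -9]] (rows indexed by j, columns by k). So it suffices to write M as a sum of two rank-1 matrices.
The columns of M satisfy (column 0) = 3·(column 1) + 3·(column 2), so splitting by columns, M = [-9, -3, 9][3, 1, 0]ᵀ + [6, 0, -9][3, 0, 1]ᵀ.
Hence T = [1, 3] ⊗ [-9, -3, 9] ⊗ [3, 1, 0] + [1, 3] ⊗ [6, 0, -9] ⊗ [3, 0, 1], so rank(T) ≤ 2.
These bounds meet, so rank(T) = 2.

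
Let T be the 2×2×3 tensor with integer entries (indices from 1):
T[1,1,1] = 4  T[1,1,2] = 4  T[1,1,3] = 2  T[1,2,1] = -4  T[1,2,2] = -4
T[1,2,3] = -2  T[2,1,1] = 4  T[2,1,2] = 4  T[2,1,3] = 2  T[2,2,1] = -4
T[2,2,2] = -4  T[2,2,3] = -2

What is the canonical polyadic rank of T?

1

Lower bound: T ≠ 0 (e.g. T[1,1,1] = 4), so rank(T) ≥ 1.
Upper bound: if T = a (x) b (x) c then every fibre of T is a multiple of the corresponding factor, so read the factors off the fibres through the nonzero entry T[1,1,1] = 4.
The mode-1 fibre T[:,1,1] = [4, 4] gives a = (1, 1) (primitive direction); the mode-2 fibre T[1,:,1] = [4, -4] gives b = (1, -1); then c[k] = T[1,1,k] / (a[1]·b[1]) = [4, 4, 2] / 1 = (4, 4, 2).
Expanding (1, 1) (x) (1, -1) (x) (4, 4, 2) reproduces all 12 entries of T, so T = (1, 1) (x) (1, -1) (x) (4, 4, 2) and rank(T) ≤ 1.
These bounds meet, so rank(T) = 1.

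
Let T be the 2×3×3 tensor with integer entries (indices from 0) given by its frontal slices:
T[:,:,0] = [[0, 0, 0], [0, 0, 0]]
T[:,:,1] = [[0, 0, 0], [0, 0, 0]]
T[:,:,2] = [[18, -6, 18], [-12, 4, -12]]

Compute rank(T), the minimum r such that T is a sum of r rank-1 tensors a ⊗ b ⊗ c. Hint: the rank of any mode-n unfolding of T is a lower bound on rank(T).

1

Lower bound: T ≠ 0 (e.g. T[0,0,2] = 18), so rank(T) ≥ 1.
Upper bound: if T = a ⊗ b ⊗ c then every fibre of T is a multiple of the corresponding factor, so read the factors off the fibres through the nonzero entry T[0,0,2] = 18.
The mode-1 fibre T[:,0,2] = [18, -12] gives a = (3, -2) (primitive direction); the mode-2 fibre T[0,:,2] = [18, -6, 18] gives b = (3, -1, 3); then c[k] = T[0,0,k] / (a[0]·b[0]) = [0, 0, 18] / 9 = (0, 0, 2).
Expanding (3, -2) ⊗ (3, -1, 3) ⊗ (0, 0, 2) reproduces all 18 entries of T, so T = (3, -2) ⊗ (3, -1, 3) ⊗ (0, 0, 2) and rank(T) ≤ 1.
These bounds meet, so rank(T) = 1.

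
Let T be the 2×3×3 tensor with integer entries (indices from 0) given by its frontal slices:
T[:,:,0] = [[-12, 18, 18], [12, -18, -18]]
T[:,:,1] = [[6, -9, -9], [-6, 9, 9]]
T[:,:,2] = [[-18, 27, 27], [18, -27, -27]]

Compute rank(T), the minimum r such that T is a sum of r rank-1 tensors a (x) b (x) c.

Lower bound: T ≠ 0 (e.g. T[0,0,0] = -12), so rank(T) ≥ 1.
Upper bound: if T = a (x) b (x) c then every fibre of T is a multiple of the corresponding factor, so read the factors off the fibres through the nonzero entry T[0,0,0] = -12.
The mode-1 fibre T[:,0,0] = [-12, 12] gives a = [1, -1] (primitive direction); the mode-2 fibre T[0,:,0] = [-12, 18, 18] gives b = [2, -3, -3]; then c[k] = T[0,0,k] / (a[0]·b[0]) = [-12, 6, -18] / 2 = [-6, 3, -9].
Expanding [1, -1] (x) [2, -3, -3] (x) [-6, 3, -9] reproduces all 18 entries of T, so T = [1, -1] (x) [2, -3, -3] (x) [-6, 3, -9] and rank(T) ≤ 1.
These bounds meet, so rank(T) = 1.

1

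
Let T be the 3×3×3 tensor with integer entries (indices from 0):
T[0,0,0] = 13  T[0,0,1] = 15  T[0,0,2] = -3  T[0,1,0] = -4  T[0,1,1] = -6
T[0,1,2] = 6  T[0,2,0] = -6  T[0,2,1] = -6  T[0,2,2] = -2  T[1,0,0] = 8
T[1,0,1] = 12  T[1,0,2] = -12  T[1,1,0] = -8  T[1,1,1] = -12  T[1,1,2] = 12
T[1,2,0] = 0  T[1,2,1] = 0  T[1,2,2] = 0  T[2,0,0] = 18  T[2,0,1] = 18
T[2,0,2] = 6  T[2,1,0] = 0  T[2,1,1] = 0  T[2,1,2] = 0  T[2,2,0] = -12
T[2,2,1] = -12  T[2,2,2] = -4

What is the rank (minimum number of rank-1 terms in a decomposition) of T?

Lower bound: the mode-2 unfolding of T (rows indexed by j, columns by (i,k) = (0,0), (0,1), (0,2), (1,0), (1,1), (1,2), (2,0), (2,1), (2,2)) is [[13, 15, -3, 8, 12, -12, 18, 18, 6], [-4, -6, 6, -8, -12, 12, 0, 0, 0], [-6, -6, -2, 0, 0, 0, -12, -12, -4]].
There the 2×2 minor on rows j ∈ {0, 1}, columns (i,k) ∈ {(0,0), (0,1)} is det [[13, 15], [-4, -6]] = -18 ≠ 0, so this unfolding has rank ≥ 2; CP rank is at least every unfolding rank, so rank(T) ≥ 2. (Unfolding ranks only ever bound the CP rank from below — rank(T) can be strictly larger than all of them — so the matching upper bound has to come from an explicit 2-term decomposition.)
Upper bound — finding two terms. Write S_k = T[:,:,k] for the frontal slices: S₀ = [[13, -4, -6], [8, -8, 0], [18, 0, -12]], S₁ = [[15, -6, -6], [12, -12, 0], [18, 0, -12]], S₂ = [[-3, 6, -2], [-12, 12, 0], [6, 0, -4]].
If T = a₁ ⊗ b₁ ⊗ c₁ + a₂ ⊗ b₂ ⊗ c₂ then each S_k = c₁[k]·a₁b₁ᵀ + c₂[k]·a₂b₂ᵀ. S₀ and S₁ are linearly independent, so a₁b₁ᵀ and a₂b₂ᵀ must span the same plane of matrices: they are the rank-1 matrices of the form x·S₀ + y·S₁.
The 2×2 minor of x·S₀ + y·S₁ on rows {0,1}, columns {0,1} is −72·x² − 180·xy − 108·y² = (-36)·(2·x + 3·y)(x + y), vanishing at (x:y) = (3:-2) and (1:-1).
M₁ = 3·S₀ − 2·S₁ = [[9, 0, -6], [0, 0, 0], [18, 0, -12]] = 3·(1, 0, 2)(3, 0, -2)ᵀ and M₂ = S₀ − S₁ = [[-2, 2, 0], [-4, 4, 0], [0, 0, 0]] = (-2)·(1, 2, 0)(1, -1, 0)ᵀ, so take a₁ = (1, 0, 2), b₁ = (3, 0, -2), a₂ = (1, 2, 0), b₂ = (1, -1, 0).
Each slice is an integer combination of E₁ = a₁b₁ᵀ and E₂ = a₂b₂ᵀ: S₀ = 3·E₁ + 4·E₂, S₁ = 3·E₁ + 6·E₂, S₂ = E₁ − 6·E₂; reading off coefficients, c₁ = (3, 3, 1) and c₂ = (4, 6, -6).
Hence T = (1, 0, 2) ⊗ (3, 0, -2) ⊗ (3, 3, 1) + (1, 2, 0) ⊗ (1, -1, 0) ⊗ (4, 6, -6), so rank(T) ≤ 2.
These bounds meet, so rank(T) = 2.
Check entry T[1,2,1] = 0: (0)·(-2)·(3) + (2)·(0)·(6) = 0.

2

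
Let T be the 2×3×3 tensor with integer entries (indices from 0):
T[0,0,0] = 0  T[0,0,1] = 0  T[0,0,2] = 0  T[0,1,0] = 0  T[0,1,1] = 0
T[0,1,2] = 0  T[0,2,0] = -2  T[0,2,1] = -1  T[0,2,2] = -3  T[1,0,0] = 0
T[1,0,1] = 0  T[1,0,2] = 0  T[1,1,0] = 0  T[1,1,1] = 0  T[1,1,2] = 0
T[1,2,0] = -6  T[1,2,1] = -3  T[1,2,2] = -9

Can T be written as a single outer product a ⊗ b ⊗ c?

Yes

If T = a ⊗ b ⊗ c then every fibre of T is a multiple of the corresponding factor, so read the factors off the fibres through the nonzero entry T[0,2,0] = -2.
The mode-1 fibre T[:,2,0] = [-2, -6] gives a = [1, 3] (primitive direction); the mode-2 fibre T[0,:,0] = [0, 0, -2] gives b = [0, 0, 1]; then c[k] = T[0,2,k] / (a[0]·b[2]) = [-2, -1, -3] / 1 = [-2, -1, -3].
Expanding [1, 3] ⊗ [0, 0, 1] ⊗ [-2, -1, -3] reproduces all 18 entries of T, so T = [1, 3] ⊗ [0, 0, 1] ⊗ [-2, -1, -3] and rank(T) ≤ 1.
Equivalently every frontal slice T[:,:,k] is c[k] times the rank-1 matrix [1, 3] ⊗ [0, 0, 1]. So T has rank 1 (it is nonzero).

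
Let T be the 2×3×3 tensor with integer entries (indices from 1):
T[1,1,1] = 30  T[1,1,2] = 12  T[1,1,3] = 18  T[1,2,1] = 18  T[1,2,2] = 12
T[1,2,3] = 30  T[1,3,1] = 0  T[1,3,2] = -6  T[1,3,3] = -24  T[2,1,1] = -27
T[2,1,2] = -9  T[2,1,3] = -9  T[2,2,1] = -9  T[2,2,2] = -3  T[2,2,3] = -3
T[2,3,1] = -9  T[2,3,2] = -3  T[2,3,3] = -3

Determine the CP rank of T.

Lower bound: the mode-1 unfolding of T (rows indexed by i, columns by (j,k) = (1,1), (1,2), (1,3), (2,1), (2,2), (2,3), (3,1), (3,2), (3,3)) is [[30, 12, 18, 18, 12, 30, 0, -6, -24], [-27, -9, -9, -9, -3, -3, -9, -3, -3]].
There the 2×2 minor on rows i ∈ {1, 2}, columns (j,k) ∈ {(1,1), (1,2)} is det [[30, 12], [-27, -9]] = 54 ≠ 0, so this unfolding has rank ≥ 2; CP rank is at least every unfolding rank, so rank(T) ≥ 2. (Flattening ranks never certify an upper bound on CP rank; for that we must actually write T with 2 rank-1 terms.)
Upper bound — finding two terms. Write S_k = T[:,:,k] for the frontal slices: S₁ = [[30, 18, 0], [-27, -9, -9]], S₂ = [[12, 12, -6], [-9, -3, -3]], S₃ = [[18, 30, -24], [-9, -3, -3]].
If T = a₁ ⊗ b₁ ⊗ c₁ + a₂ ⊗ b₂ ⊗ c₂ then each S_k = c₁[k]·a₁b₁ᵀ + c₂[k]·a₂b₂ᵀ. S₁ and S₂ are linearly independent, so a₁b₁ᵀ and a₂b₂ᵀ must span the same plane of matrices: they are the rank-1 matrices of the form x·S₁ + y·S₂.
The 2×2 minor of x·S₁ + y·S₂ on rows {1,2}, columns {1,2} is 216·x² + 288·xy + 72·y² = 72·(x + y)(3·x + y), vanishing at (x:y) = (1:-1) and (1:-3).
M₁ = S₁ − S₂ = [[18, 6, 6], [-18, -6, -6]] = 6·(1, -1)(3, 1, 1)ᵀ and M₂ = S₁ − 3·S₂ = [[-6, -18, 18], [0, 0, 0]] = (-6)·(1, 0)(1, 3, -3)ᵀ, so take a₁ = (1, -1), b₁ = (3, 1, 1), a₂ = (1, 0), b₂ = (1, 3, -3).
Each slice is an integer combination of E₁ = a₁b₁ᵀ and E₂ = a₂b₂ᵀ: S₁ = 9·E₁ + 3·E₂, S₂ = 3·E₁ + 3·E₂, S₃ = 3·E₁ + 9·E₂; reading off coefficients, c₁ = (9, 3, 3) and c₂ = (3, 3, 9).
Hence T = (1, -1) ⊗ (3, 1, 1) ⊗ (9, 3, 3) + (1, 0) ⊗ (1, 3, -3) ⊗ (3, 3, 9), so rank(T) ≤ 2.
These bounds meet, so rank(T) = 2.
Check entry T[2,2,3] = -3: (-1)·(1)·(3) + (0)·(3)·(9) = -3.

2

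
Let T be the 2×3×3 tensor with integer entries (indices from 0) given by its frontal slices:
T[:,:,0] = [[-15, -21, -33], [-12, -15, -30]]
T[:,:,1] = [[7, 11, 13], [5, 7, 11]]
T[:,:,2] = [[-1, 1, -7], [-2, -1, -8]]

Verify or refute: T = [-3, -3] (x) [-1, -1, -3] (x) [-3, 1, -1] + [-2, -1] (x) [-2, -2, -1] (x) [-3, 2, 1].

Reconstruct entry (0,0,0) from the claimed factors: Σₗ aₗ[0]bₗ[0]cₗ[0] = (-3)·(-1)·(-3) + (-2)·(-2)·(-3) = -21, but T[0,0,0] = -15. The claim is false.

No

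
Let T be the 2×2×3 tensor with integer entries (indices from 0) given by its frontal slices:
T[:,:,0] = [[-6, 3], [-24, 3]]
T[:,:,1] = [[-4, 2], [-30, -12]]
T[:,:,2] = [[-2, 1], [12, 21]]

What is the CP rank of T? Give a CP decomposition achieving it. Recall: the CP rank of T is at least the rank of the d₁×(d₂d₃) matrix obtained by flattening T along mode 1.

rank(T) = 2

Lower bound: the mode-3 unfolding of T (rows indexed by k, columns by (i,j) = (0,0), (0,1), (1,0), (1,1)) is [[-6, 3, -24, 3], [-4, 2, -30, -12], [-2, 1, 12, 21]].
There the 2×2 minor on rows k ∈ {0, 1}, columns (i,j) ∈ {(0,0), (1,0)} is det [[-6, -24], [-4, -30]] = 84 ≠ 0, so this unfolding has rank ≥ 2; CP rank is at least every unfolding rank, so rank(T) ≥ 2. (Flattening ranks never certify an upper bound on CP rank; for that we must actually write T with 2 rank-1 terms.)
Upper bound — finding two terms. Write S_k = T[:,:,k] for the frontal slices: S₀ = [[-6, 3], [-24, 3]], S₁ = [[-4, 2], [-30, -12]], S₂ = [[-2, 1], [12, 21]].
If T = a₁ (x) b₁ (x) c₁ + a₂ (x) b₂ (x) c₂ then each S_k = c₁[k]·a₁b₁ᵀ + c₂[k]·a₂b₂ᵀ. S₀ and S₁ are linearly independent, so a₁b₁ᵀ and a₂b₂ᵀ must span the same plane of matrices: they are the rank-1 matrices of the form x·S₀ + y·S₁.
det(x·S₀ + y·S₁) is 54·x² + 198·xy + 108·y² = 18·(x + 3·y)(3·x + 2·y), vanishing at (x:y) = (3:-1) and (2:-3).
M₁ = 3·S₀ − S₁ = [[-14, 7], [-42, 21]] = (-7)·(1, 3)(2, -1)ᵀ and M₂ = 2·S₀ − 3·S₁ = [[0, 0], [42, 42]] = 42·(0, 1)(1, 1)ᵀ, so take a₁ = (1, 3), b₁ = (2, -1), a₂ = (0, 1), b₂ = (1, 1).
Each slice is an integer combination of E₁ = a₁b₁ᵀ and E₂ = a₂b₂ᵀ: S₀ = −3·E₁ − 6·E₂, S₁ = −2·E₁ − 18·E₂, S₂ = −E₁ + 18·E₂; reading off coefficients, c₁ = (-3, -2, -1) and c₂ = (-6, -18, 18).
Hence T = (1, 3) (x) (2, -1) (x) (-3, -2, -1) + (0, 1) (x) (1, 1) (x) (-6, -18, 18), so rank(T) ≤ 2.
These bounds meet, so rank(T) = 2.
Check entry T[0,1,1] = 2: (1)·(-1)·(-2) + (0)·(1)·(-18) = 2.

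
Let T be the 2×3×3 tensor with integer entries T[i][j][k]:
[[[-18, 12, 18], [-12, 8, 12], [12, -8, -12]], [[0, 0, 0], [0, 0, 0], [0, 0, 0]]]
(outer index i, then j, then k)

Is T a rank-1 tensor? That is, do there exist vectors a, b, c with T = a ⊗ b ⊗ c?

Yes

If T = a ⊗ b ⊗ c then every fibre of T is a multiple of the corresponding factor, so read the factors off the fibres through the nonzero entry T[0,0,0] = -18.
The mode-1 fibre T[:,0,0] = [-18, 0] gives a = (1, 0) (primitive direction); the mode-2 fibre T[0,:,0] = [-18, -12, 12] gives b = (3, 2, -2); then c[k] = T[0,0,k] / (a[0]·b[0]) = [-18, 12, 18] / 3 = (-6, 4, 6).
Expanding (1, 0) ⊗ (3, 2, -2) ⊗ (-6, 4, 6) reproduces all 18 entries of T, so T = (1, 0) ⊗ (3, 2, -2) ⊗ (-6, 4, 6) and rank(T) ≤ 1.
Equivalently every frontal slice T[:,:,k] is c[k] times the rank-1 matrix (1, 0) ⊗ (3, 2, -2). So T has rank 1 (it is nonzero).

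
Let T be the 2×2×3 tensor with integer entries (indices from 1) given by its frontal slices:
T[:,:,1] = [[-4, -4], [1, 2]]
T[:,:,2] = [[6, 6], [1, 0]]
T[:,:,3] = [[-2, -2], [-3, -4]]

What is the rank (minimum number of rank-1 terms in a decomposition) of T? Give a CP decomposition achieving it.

Lower bound: the mode-3 unfolding of T (rows indexed by k, columns by (i,j) = (1,1), (1,2), (2,1), (2,2)) is [[-4, -4, 1, 2], [6, 6, 1, 0], [-2, -2, -3, -4]].
There the 3×3 minor on rows k ∈ {1, 2, 3}, columns (i,j) ∈ {(1,1), (2,1), (2,2)} is det [[-4, 1, 2], [6, 1, 0], [-2, -3, -4]] = 8 ≠ 0, so this unfolding has rank ≥ 3; CP rank is at least every unfolding rank, so rank(T) ≥ 3. (This is only a lower bound: in general the CP rank may exceed every unfolding rank, so we still need to exhibit 3 rank-1 terms summing to T.)
Upper bound: T is a sum of 3 rank-1 terms, T = [0, 1] ⊗ [1, 2] ⊗ [1, -1, -1] + [1, 0] ⊗ [1, 1] ⊗ [-4, 4, 0] + [1, 1] ⊗ [1, 1] ⊗ [0, 2, -2] (one valid choice — decompositions are not unique — normalised so each a, b is primitive with positive first nonzero entry; check it by expanding all entries), so rank(T) ≤ 3.
These bounds meet, so rank(T) = 3.

rank(T) = 3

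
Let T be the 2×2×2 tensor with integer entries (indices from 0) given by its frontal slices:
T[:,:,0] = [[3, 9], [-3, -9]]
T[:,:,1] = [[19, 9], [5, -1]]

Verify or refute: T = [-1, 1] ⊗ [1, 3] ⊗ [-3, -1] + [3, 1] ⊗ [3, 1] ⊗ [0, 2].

Reconstruct entrywise from the claimed factors. For example, T[1,1,1] = -1 and Σₗ aₗ[1]bₗ[1]cₗ[1] = (1)·(3)·(-1) + (1)·(1)·(2) = -1; checking all 8 entries, every one matches. The claim holds.

Yes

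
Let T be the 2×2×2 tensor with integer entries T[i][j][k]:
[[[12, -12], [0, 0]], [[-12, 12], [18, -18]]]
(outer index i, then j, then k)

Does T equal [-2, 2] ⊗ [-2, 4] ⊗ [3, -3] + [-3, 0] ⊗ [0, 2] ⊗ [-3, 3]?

Reconstruct entry (0,1,0) from the claimed factors: Σₗ aₗ[0]bₗ[1]cₗ[0] = (-2)·(4)·(3) + (-3)·(2)·(-3) = -6, but T[0,1,0] = 0. The claim is false.

No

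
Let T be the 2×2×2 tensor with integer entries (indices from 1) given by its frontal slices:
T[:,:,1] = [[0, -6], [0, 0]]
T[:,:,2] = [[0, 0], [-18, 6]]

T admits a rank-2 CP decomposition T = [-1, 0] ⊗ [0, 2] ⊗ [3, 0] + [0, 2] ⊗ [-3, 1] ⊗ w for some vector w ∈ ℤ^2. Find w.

w = [0, 3]

Subtract the known terms from T to get the rank-1 residual R = [0, 2] ⊗ [-3, 1] ⊗ w, so R[i,j,k] = a[i]·b[j]·w[k]. Pick indices with nonzero a[2]·b[1] = (2)·(-3) = -6. Only the fibre through (2,1,·) is needed: R[2,1,:] = T[2,1,:] − Σₗ aₗ[2]bₗ[1]cₗ = [0, -18] − (0)·(0)·[3, 0] = [0, -18]. Then w[k] = R[2,1,k] / -6 for each k, giving w = [0, -18] / -6 = [0, 3].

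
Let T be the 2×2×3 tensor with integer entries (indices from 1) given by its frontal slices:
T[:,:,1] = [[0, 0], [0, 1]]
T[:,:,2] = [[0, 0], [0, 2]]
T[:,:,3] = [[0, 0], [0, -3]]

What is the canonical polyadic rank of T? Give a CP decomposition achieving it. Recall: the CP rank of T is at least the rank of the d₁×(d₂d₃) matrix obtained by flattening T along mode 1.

rank(T) = 1

Lower bound: T ≠ 0 (e.g. T[2,2,1] = 1), so rank(T) ≥ 1.
Upper bound: if T = a (x) b (x) c then every fibre of T is a multiple of the corresponding factor, so read the factors off the fibres through the nonzero entry T[2,2,1] = 1.
The mode-1 fibre T[:,2,1] = [0, 1] gives a = [0, 1] (primitive direction); the mode-2 fibre T[2,:,1] = [0, 1] gives b = [0, 1]; then c[k] = T[2,2,k] / (a[2]·b[2]) = [1, 2, -3] / 1 = [1, 2, -3].
Expanding [0, 1] (x) [0, 1] (x) [1, 2, -3] reproduces all 12 entries of T, so T = [0, 1] (x) [0, 1] (x) [1, 2, -3] and rank(T) ≤ 1.
These bounds meet, so rank(T) = 1.
Check entry T[1,2,1] = 0: (0)·(1)·(1) = 0.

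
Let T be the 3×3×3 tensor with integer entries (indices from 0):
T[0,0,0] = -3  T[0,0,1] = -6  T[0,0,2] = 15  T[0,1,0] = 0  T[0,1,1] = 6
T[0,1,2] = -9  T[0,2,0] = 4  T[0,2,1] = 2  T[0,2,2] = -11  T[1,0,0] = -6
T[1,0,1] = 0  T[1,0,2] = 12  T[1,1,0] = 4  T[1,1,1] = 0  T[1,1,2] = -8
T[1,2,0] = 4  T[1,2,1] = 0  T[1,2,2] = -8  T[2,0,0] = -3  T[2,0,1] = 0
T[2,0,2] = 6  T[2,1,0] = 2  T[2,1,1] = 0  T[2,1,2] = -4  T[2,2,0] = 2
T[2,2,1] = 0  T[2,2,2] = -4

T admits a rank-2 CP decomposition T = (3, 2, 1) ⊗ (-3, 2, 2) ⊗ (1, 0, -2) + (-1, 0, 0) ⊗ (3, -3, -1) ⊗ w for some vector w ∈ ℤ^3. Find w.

Subtract the known terms from T to get the rank-1 residual R = (-1, 0, 0) ⊗ (3, -3, -1) ⊗ w, so R[i,j,k] = a[i]·b[j]·w[k]. Pick indices with nonzero a[0]·b[0] = (-1)·(3) = -3. Only the fibre through (0,0,·) is needed: R[0,0,:] = T[0,0,:] − Σₗ aₗ[0]bₗ[0]cₗ = [-3, -6, 15] − (3)·(-3)·(1, 0, -2) = [6, -6, -3]. Then w[k] = R[0,0,k] / -3 for each k, giving w = [6, -6, -3] / -3 = (-2, 2, 1).

w = (-2, 2, 1)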